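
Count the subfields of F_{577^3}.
F_{577^3} has 2 subfields

The subfields of F_{p^n} are exactly the fields F_{p^d} for d | n (each is the fixed field of the unique index-d subgroup of Gal(F_{p^n}/F_p) ≅ Z/nZ). The divisors of n = 3 are {1, 3}, giving 2 subfields: F_{577^1}, F_{577^3}.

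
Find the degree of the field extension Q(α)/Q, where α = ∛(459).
[Q(α):Q] = 3

The minimal polynomial of α is x^3 - 459, irreducible over Q since 459 is not a perfect cube (so x^3 - 459 has no rational root). Hence [Q(α):Q] = deg(m_α) = 3.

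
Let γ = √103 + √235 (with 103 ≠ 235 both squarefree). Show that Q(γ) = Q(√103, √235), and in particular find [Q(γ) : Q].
[Q(γ) : Q] = 4 (equivalently, Q(γ) = Q(√103, √235))

Obviously Q(γ) ⊆ Q(√103, √235), and [Q(√103, √235):Q] = 4 (since 103, 235 are distinct squarefree integers > 1 with 24205 not a perfect square). To show equality we compute the minimal polynomial of γ. From γ = √103 + √235: γ^2 = 103 + 2√(24205) + 235 = 338 + 2√(24205), so γ^2 - 338 = 2√(24205); squaring, (γ^2 - 338)^2 = 4·24205, i.e. γ^4 - 676γ^2 + 114244 - 96820 = 0, i.e. γ^4 - 676γ^2 + 17424 = 0. So γ is a root of x^4 - 676x^2 + 17424. This polynomial is irreducible over Q: it has no rational root (each ±√103 ± √235 is irrational), and any factorization into two quadratics over Q would force √(24205) ∈ Q (pairing opposite roots) or √103, √235 ∈ Q (other pairings), all impossible. Hence [Q(γ):Q] = 4 = [Q(√103, √235):Q], so Q(γ) = Q(√103, √235).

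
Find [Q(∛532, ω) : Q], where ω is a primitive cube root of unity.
[Q(∛532, ω) : Q] = 6

[Q(∛532):Q] = 3 (min poly x^3 - 532, irreducible since 532 is not a perfect cube). [Q(ω):Q] = 2 (min poly x^2 + x + 1). Since Q(∛532) ⊂ R and ω ∉ R, we have ω ∉ Q(∛532), so x^2 + x + 1 remains irreducible over Q(∛532) and [Q(∛532, ω) : Q(∛532)] = 2. By the tower law, [Q(∛532, ω) : Q] = 3 · 2 = 6. (In fact Q(∛532, ω) is the splitting field of x^3 - 532 over Q.)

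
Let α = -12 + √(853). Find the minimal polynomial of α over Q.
m_α(x) = x^2 + 24x - 709

From α + 12 = √(853), squaring gives (α + 12)^2 = 853, i.e. α^2 + 24α + 144 = 853, so α^2 + 24α - 709 = 0. The discriminant of x^2 + 24x - 709 is (24)^2 - 4·(-709) = 576 + 2836 = 3412, and 4·(853) is not a perfect square in Q since 853 is squarefree and ≠ 1. Hence x^2 + 24x - 709 is irreducible over Q and is the minimal polynomial of α.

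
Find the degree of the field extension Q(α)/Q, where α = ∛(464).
[Q(α):Q] = 3

The minimal polynomial of α is x^3 - 464, irreducible over Q since 464 is not a perfect cube (so x^3 - 464 has no rational root). Hence [Q(α):Q] = deg(m_α) = 3.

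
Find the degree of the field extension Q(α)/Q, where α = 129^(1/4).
[Q(α):Q] = 4

α is a root of x^4 - 129. By Eisenstein's criterion at the prime p = 3 (which divides the constant term 129 but p^2 = 9 does not, since 129 is squarefree), x^4 - 129 is irreducible over Q. Hence [Q(α):Q] = 4.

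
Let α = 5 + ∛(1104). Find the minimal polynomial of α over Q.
m_α(x) = x^3 - 15x^2 + 75x - 1229

Set β = α - 5 = ∛(1104), so β^3 = 1104. Then (α - 5)^3 - 1104 = 0, i.e. α is a root of g(x) = (x - 5)^3 - 1104 = x^3 - 15x^2 + 75x - 1229. Since g(x) = h(x - 5) where h(x) = x^3 - 1104, and h is irreducible over Q (because 1104 is not a perfect cube, so h has no rational root, and a monic cubic with no rational root is irreducible), g is also irreducible (irreducibility is preserved under the substitution x → x - 5). Hence m_α(x) = x^3 - 15x^2 + 75x - 1229.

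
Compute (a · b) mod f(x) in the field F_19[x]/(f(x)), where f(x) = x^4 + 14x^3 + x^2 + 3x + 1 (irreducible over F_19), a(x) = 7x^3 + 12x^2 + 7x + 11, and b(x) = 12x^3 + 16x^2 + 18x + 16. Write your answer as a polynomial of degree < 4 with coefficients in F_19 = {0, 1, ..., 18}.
a · b ≡ 8x^3 + 4x^2 + 16x + 12 (mod f(x))

Multiply in F_19[x]: a(x)·b(x) = (7x^3 + 12x^2 + 7x + 11)·(12x^3 + 16x^2 + 18x + 16) = 8x^6 + 9x^5 + 3x^4 + 2x^3 + 6x + 5. This has degree ≥ 4, so divide by f(x) over F_19: 8x^6 + 9x^5 + 3x^4 + 2x^3 + 6x + 5 = (8x^2 + 11x + 12)·(x^4 + 14x^3 + x^2 + 3x + 1) + (8x^3 + 4x^2 + 16x + 12). Hence a·b ≡ 8x^3 + 4x^2 + 16x + 12 (mod f). (F_19[x]/(f) is a field with 19^4 = 130321 elements since f is irreducible of degree 4.)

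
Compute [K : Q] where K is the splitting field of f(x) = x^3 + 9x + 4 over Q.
[K : Q] = 6

By the rational root test, any rational root of the monic integer polynomial f(x) = x^3 + 9x + 4 must be an integer dividing the constant term 4, i.e. one of ±{1, 2, 4}. Evaluating: f(1) = 14, f(-1) = -6, f(2) = 30, f(-2) = -22, f(4) = 104, f(-4) = -96; none is 0, so f has no rational root and is therefore irreducible over Q (a cubic with no linear factor over a field is irreducible). For an irreducible cubic, the Galois group is A_3 or S_3 according as the discriminant disc(f) = -4a^3 - 27b^2 = -4·(9)^3 - 27·(4)^2 = -3348 is or is not a square in Q. Here disc(f) = -3348 is not a perfect square in Q, so the Galois group of f over Q is not contained in A_3 and must be all of S_3. The splitting field has degree |S_3| = 6 over Q, so [K : Q] = 6.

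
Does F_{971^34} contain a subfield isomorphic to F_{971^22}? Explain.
No: F_{971^22} is not a subfield of F_{971^34}

F_{p^m} embeds in F_{p^n} iff m | n. Here 22 ∤ 34 (since 34 = 1·22 + 12 with remainder 12 ≠ 0), so F_{971^22} is not a subfield of F_{971^34}. Equivalently: if it were, the tower law would give 22 = [F_{971^22}:F_971] dividing [F_{971^34}:F_971] = 34, contradiction.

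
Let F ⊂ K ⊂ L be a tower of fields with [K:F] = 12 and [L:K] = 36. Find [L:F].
[L:F] = 432

The tower law says that for any tower of field extensions F ⊂ K ⊂ L with finite degrees, [L:F] = [L:K] · [K:F]. Here this gives [L:F] = 36 · 12 = 432.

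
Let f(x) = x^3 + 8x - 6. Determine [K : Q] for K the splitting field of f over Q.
[K : Q] = 6

By the rational root test, any rational root of the monic integer polynomial f(x) = x^3 + 8x - 6 must be an integer dividing the constant term -6, i.e. one of ±{1, 2, 3, 6}. Evaluating: f(1) = 3, f(-1) = -15, f(2) = 18, f(-2) = -30, f(3) = 45, f(-3) = -57, f(6) = 258, f(-6) = -270; none is 0, so f has no rational root and is therefore irreducible over Q (a cubic with no linear factor over a field is irreducible). For an irreducible cubic, the Galois group is A_3 or S_3 according as the discriminant disc(f) = -4a^3 - 27b^2 = -4·(8)^3 - 27·(-6)^2 = -3020 is or is not a square in Q. Here disc(f) = -3020 is not a perfect square in Q, so the Galois group of f over Q is not contained in A_3 and must be all of S_3. The splitting field has degree |S_3| = 6 over Q, so [K : Q] = 6.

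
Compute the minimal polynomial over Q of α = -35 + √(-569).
m_α(x) = x^2 + 70x + 1794

From α + 35 = √(-569), squaring gives (α + 35)^2 = -569, i.e. α^2 + 70α + 1225 = -569, so α^2 + 70α + 1794 = 0. The discriminant of x^2 + 70x + 1794 is (70)^2 - 4·(1794) = 4900 - 7176 = -2276, and 4·(-569) is not a perfect square in Q since -569 is squarefree and ≠ 1. Hence x^2 + 70x + 1794 is irreducible over Q and is the minimal polynomial of α.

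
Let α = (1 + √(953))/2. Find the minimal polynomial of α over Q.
m_α(x) = x^2 - x - 238

From 2α - 1 = √(953), squaring gives (2α - 1)^2 = 953, i.e. 4α^2 - 4α + 1 = 953, so α^2 - α + (1 - 953)/4 = 0. Since 953 ≡ 1 (mod 4), (1 - 953)/4 = -238 ∈ Z. The polynomial x^2 - x - 238 has discriminant 1 - 4·(-238) = 953, which is not a perfect square in Q (d = 953 is squarefree and ≠ 1), so x^2 - x - 238 is irreducible over Q. It is the minimal polynomial of α.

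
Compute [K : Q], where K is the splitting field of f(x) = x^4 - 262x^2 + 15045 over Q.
[K : Q] = 4

Solving the quadratic in x^2: x^2 = (262 ± √(262^2 - 4·15045))/2 = (262 ± √8464)/2 = (262 ± 92)/2, giving x^2 = 177 or x^2 = 85. So f(x) = (x^2 - 177)(x^2 - 85) and the roots of f are ±√177, ±√85. Hence the splitting field is K = Q(√177, √85). Since 177 and 85 are distinct squarefree integers > 1, their product 15045 is not a perfect square, so √85 ∉ Q(√177). By the tower law [K:Q] = [Q(√177,√85):Q(√177)] · [Q(√177):Q] = 2 · 2 = 4.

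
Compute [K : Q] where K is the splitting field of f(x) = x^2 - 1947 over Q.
[K : Q] = 2

f(x) = x^2 - 1947 factors as (x - √1947)(x + √1947). The splitting field is K = Q(√1947). Since 1947 is squarefree and > 1, it is not a perfect square, so x^2 - 1947 is irreducible over Q and [Q(√1947) : Q] = 2. Hence [K : Q] = 2.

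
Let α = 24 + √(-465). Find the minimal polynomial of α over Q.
m_α(x) = x^2 - 48x + 1041

From α - 24 = √(-465), squaring gives (α - 24)^2 = -465, i.e. α^2 - 48α + 576 = -465, so α^2 - 48α + 1041 = 0. The discriminant of x^2 - 48x + 1041 is (-48)^2 - 4·(1041) = 2304 - 4164 = -1860, and 4·(-465) is not a perfect square in Q since -465 is squarefree and ≠ 1. Hence x^2 - 48x + 1041 is irreducible over Q and is the minimal polynomial of α.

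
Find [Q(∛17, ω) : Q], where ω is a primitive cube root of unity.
[Q(∛17, ω) : Q] = 6

[Q(∛17):Q] = 3 (min poly x^3 - 17, irreducible since 17 is not a perfect cube). [Q(ω):Q] = 2 (min poly x^2 + x + 1). Since Q(∛17) ⊂ R and ω ∉ R, we have ω ∉ Q(∛17), so x^2 + x + 1 remains irreducible over Q(∛17) and [Q(∛17, ω) : Q(∛17)] = 2. By the tower law, [Q(∛17, ω) : Q] = 3 · 2 = 6. (In fact Q(∛17, ω) is the splitting field of x^3 - 17 over Q.)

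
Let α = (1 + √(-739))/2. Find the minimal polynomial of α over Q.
m_α(x) = x^2 - x + 185

From 2α - 1 = √(-739), squaring gives (2α - 1)^2 = -739, i.e. 4α^2 - 4α + 1 = -739, so α^2 - α + (1 + 739)/4 = 0. Since -739 ≡ 1 (mod 4), (1 + 739)/4 = 185 ∈ Z. The polynomial x^2 - x + 185 has discriminant 1 - 4·(185) = -739, which is not a perfect square in Q (d = -739 is squarefree and ≠ 1), so x^2 - x + 185 is irreducible over Q. It is the minimal polynomial of α.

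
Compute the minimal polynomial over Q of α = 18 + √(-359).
m_α(x) = x^2 - 36x + 683

From α - 18 = √(-359), squaring gives (α - 18)^2 = -359, i.e. α^2 - 36α + 324 = -359, so α^2 - 36α + 683 = 0. The discriminant of x^2 - 36x + 683 is (-36)^2 - 4·(683) = 1296 - 2732 = -1436, and 4·(-359) is not a perfect square in Q since -359 is squarefree and ≠ 1. Hence x^2 - 36x + 683 is irreducible over Q and is the minimal polynomial of α.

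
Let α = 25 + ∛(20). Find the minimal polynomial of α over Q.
m_α(x) = x^3 - 75x^2 + 1875x - 15645

Set β = α - 25 = ∛(20), so β^3 = 20. Then (α - 25)^3 - 20 = 0, i.e. α is a root of g(x) = (x - 25)^3 - 20 = x^3 - 75x^2 + 1875x - 15645. Since g(x) = h(x - 25) where h(x) = x^3 - 20, and h is irreducible over Q (because 20 is not a perfect cube, so h has no rational root, and a monic cubic with no rational root is irreducible), g is also irreducible (irreducibility is preserved under the substitution x → x - 25). Hence m_α(x) = x^3 - 75x^2 + 1875x - 15645.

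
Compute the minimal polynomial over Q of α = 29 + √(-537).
m_α(x) = x^2 - 58x + 1378

From α - 29 = √(-537), squaring gives (α - 29)^2 = -537, i.e. α^2 - 58α + 841 = -537, so α^2 - 58α + 1378 = 0. The discriminant of x^2 - 58x + 1378 is (-58)^2 - 4·(1378) = 3364 - 5512 = -2148, and 4·(-537) is not a perfect square in Q since -537 is squarefree and ≠ 1. Hence x^2 - 58x + 1378 is irreducible over Q and is the minimal polynomial of α.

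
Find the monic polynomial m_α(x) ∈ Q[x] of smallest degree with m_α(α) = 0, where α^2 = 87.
m_α(x) = x^2 - 87

α satisfies α^2 - 87 = 0, so x^2 - 87 annihilates α. Since d = 87 is squarefree and ≠ 1, it is not a perfect square in Q, so x^2 - 87 has no rational root and is therefore irreducible over Q (a degree-2 polynomial over a field is irreducible iff it has no root). Hence m_α(x) = x^2 - 87.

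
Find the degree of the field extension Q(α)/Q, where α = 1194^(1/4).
[Q(α):Q] = 4

α is a root of x^4 - 1194. By Eisenstein's criterion at the prime p = 2 (which divides the constant term 1194 but p^2 = 4 does not, since 1194 is squarefree), x^4 - 1194 is irreducible over Q. Hence [Q(α):Q] = 4.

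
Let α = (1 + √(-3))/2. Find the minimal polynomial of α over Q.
m_α(x) = x^2 - x + 1

From 2α - 1 = √(-3), squaring gives (2α - 1)^2 = -3, i.e. 4α^2 - 4α + 1 = -3, so α^2 - α + (1 + 3)/4 = 0. Since -3 ≡ 1 (mod 4), (1 + 3)/4 = 1 ∈ Z. The polynomial x^2 - x + 1 has discriminant 1 - 4·(1) = -3, which is not a perfect square in Q (d = -3 is squarefree and ≠ 1), so x^2 - x + 1 is irreducible over Q. It is the minimal polynomial of α.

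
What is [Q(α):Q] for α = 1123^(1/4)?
[Q(α):Q] = 4

α is a root of x^4 - 1123. By Eisenstein's criterion at the prime p = 1123 (which divides the constant term 1123 but p^2 = 1261129 does not, since 1123 is squarefree), x^4 - 1123 is irreducible over Q. Hence [Q(α):Q] = 4.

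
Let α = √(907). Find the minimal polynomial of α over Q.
m_α(x) = x^2 - 907

α satisfies α^2 - 907 = 0, so x^2 - 907 annihilates α. Since d = 907 is squarefree and ≠ 1, it is not a perfect square in Q, so x^2 - 907 has no rational root and is therefore irreducible over Q (a degree-2 polynomial over a field is irreducible iff it has no root). Hence m_α(x) = x^2 - 907.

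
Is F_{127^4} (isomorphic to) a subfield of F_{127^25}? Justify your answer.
No: F_{127^4} is not a subfield of F_{127^25}

F_{p^m} embeds in F_{p^n} iff m | n. Here 4 ∤ 25 (since 25 = 6·4 + 1 with remainder 1 ≠ 0), so F_{127^4} is not a subfield of F_{127^25}. Equivalently: if it were, the tower law would give 4 = [F_{127^4}:F_127] dividing [F_{127^25}:F_127] = 25, contradiction.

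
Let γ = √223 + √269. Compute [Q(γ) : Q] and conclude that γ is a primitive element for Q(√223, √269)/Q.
[Q(γ) : Q] = 4 (equivalently, Q(γ) = Q(√223, √269))

Obviously Q(γ) ⊆ Q(√223, √269), and [Q(√223, √269):Q] = 4 (since 223, 269 are distinct squarefree integers > 1 with 59987 not a perfect square). To show equality we compute the minimal polynomial of γ. From γ = √223 + √269: γ^2 = 223 + 2√(59987) + 269 = 492 + 2√(59987), so γ^2 - 492 = 2√(59987); squaring, (γ^2 - 492)^2 = 4·59987, i.e. γ^4 - 984γ^2 + 242064 - 239948 = 0, i.e. γ^4 - 984γ^2 + 2116 = 0. So γ is a root of x^4 - 984x^2 + 2116. This polynomial is irreducible over Q: it has no rational root (each ±√223 ± √269 is irrational), and any factorization into two quadratics over Q would force √(59987) ∈ Q (pairing opposite roots) or √223, √269 ∈ Q (other pairings), all impossible. Hence [Q(γ):Q] = 4 = [Q(√223, √269):Q], so Q(γ) = Q(√223, √269).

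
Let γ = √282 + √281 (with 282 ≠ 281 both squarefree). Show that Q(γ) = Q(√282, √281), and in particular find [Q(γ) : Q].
[Q(γ) : Q] = 4 (equivalently, Q(γ) = Q(√282, √281))

Obviously Q(γ) ⊆ Q(√282, √281), and [Q(√282, √281):Q] = 4 (since 282, 281 are distinct squarefree integers > 1 with 79242 not a perfect square). To show equality we compute the minimal polynomial of γ. From γ = √282 + √281: γ^2 = 282 + 2√(79242) + 281 = 563 + 2√(79242), so γ^2 - 563 = 2√(79242); squaring, (γ^2 - 563)^2 = 4·79242, i.e. γ^4 - 1126γ^2 + 316969 - 316968 = 0, i.e. γ^4 - 1126γ^2 + 1 = 0. So γ is a root of x^4 - 1126x^2 + 1. This polynomial is irreducible over Q: it has no rational root (each ±√282 ± √281 is irrational), and any factorization into two quadratics over Q would force √(79242) ∈ Q (pairing opposite roots) or √282, √281 ∈ Q (other pairings), all impossible. Hence [Q(γ):Q] = 4 = [Q(√282, √281):Q], so Q(γ) = Q(√282, √281).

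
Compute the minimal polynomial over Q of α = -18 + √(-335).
m_α(x) = x^2 + 36x + 659

From α + 18 = √(-335), squaring gives (α + 18)^2 = -335, i.e. α^2 + 36α + 324 = -335, so α^2 + 36α + 659 = 0. The discriminant of x^2 + 36x + 659 is (36)^2 - 4·(659) = 1296 - 2636 = -1340, and 4·(-335) is not a perfect square in Q since -335 is squarefree and ≠ 1. Hence x^2 + 36x + 659 is irreducible over Q and is the minimal polynomial of α.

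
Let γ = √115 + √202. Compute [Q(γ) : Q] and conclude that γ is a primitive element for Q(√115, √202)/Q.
[Q(γ) : Q] = 4 (equivalently, Q(γ) = Q(√115, √202))

Obviously Q(γ) ⊆ Q(√115, √202), and [Q(√115, √202):Q] = 4 (since 115, 202 are distinct squarefree integers > 1 with 23230 not a perfect square). To show equality we compute the minimal polynomial of γ. From γ = √115 + √202: γ^2 = 115 + 2√(23230) + 202 = 317 + 2√(23230), so γ^2 - 317 = 2√(23230); squaring, (γ^2 - 317)^2 = 4·23230, i.e. γ^4 - 634γ^2 + 100489 - 92920 = 0, i.e. γ^4 - 634γ^2 + 7569 = 0. So γ is a root of x^4 - 634x^2 + 7569. This polynomial is irreducible over Q: it has no rational root (each ±√115 ± √202 is irrational), and any factorization into two quadratics over Q would force √(23230) ∈ Q (pairing opposite roots) or √115, √202 ∈ Q (other pairings), all impossible. Hence [Q(γ):Q] = 4 = [Q(√115, √202):Q], so Q(γ) = Q(√115, √202).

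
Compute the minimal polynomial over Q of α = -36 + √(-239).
m_α(x) = x^2 + 72x + 1535

From α + 36 = √(-239), squaring gives (α + 36)^2 = -239, i.e. α^2 + 72α + 1296 = -239, so α^2 + 72α + 1535 = 0. The discriminant of x^2 + 72x + 1535 is (72)^2 - 4·(1535) = 5184 - 6140 = -956, and 4·(-239) is not a perfect square in Q since -239 is squarefree and ≠ 1. Hence x^2 + 72x + 1535 is irreducible over Q and is the minimal polynomial of α.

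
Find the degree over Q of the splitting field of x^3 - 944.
[K : Q] = 6

The roots of x^3 - 944 are ∛944, ω∛944, ω^2∛944 where ω = e^(2πi/3) is a primitive cube root of unity, so K = Q(∛944, ω). Now [Q(∛944):Q] = 3 (since 944 is not a perfect cube, x^3 - 944 is irreducible) and [Q(ω):Q] = 2. Both 2 and 3 divide [K:Q], and [K:Q] ≤ 3·2 = 6, so [K:Q] = 6. (Equivalently: Q(∛944) ⊂ R but ω ∉ R, so [K : Q(∛944)] = 2.)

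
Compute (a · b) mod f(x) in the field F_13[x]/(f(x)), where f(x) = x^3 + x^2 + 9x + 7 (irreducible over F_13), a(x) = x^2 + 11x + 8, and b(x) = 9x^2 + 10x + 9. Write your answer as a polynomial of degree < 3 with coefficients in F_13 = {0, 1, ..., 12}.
a · b ≡ 10x^2 + 9x + 9 (mod f(x))

Multiply in F_13[x]: a(x)·b(x) = (x^2 + 11x + 8)·(9x^2 + 10x + 9) = 9x^4 + 5x^3 + 9x^2 + 10x + 7. This has degree ≥ 3, so divide by f(x) over F_13: 9x^4 + 5x^3 + 9x^2 + 10x + 7 = (9x + 9)·(x^3 + x^2 + 9x + 7) + (10x^2 + 9x + 9). Hence a·b ≡ 10x^2 + 9x + 9 (mod f). (F_13[x]/(f) is a field with 13^3 = 2197 elements since f is irreducible of degree 3.)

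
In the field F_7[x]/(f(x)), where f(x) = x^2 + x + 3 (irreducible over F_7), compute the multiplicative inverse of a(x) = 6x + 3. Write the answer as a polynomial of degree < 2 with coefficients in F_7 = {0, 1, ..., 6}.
a(x)^(-1) ≡ x + 4 (mod f(x))

Since f is irreducible over F_7, F_7[x]/(f) is a field and a(x) ≠ 0 has an inverse. Apply the extended Euclidean algorithm to f(x) and a(x) in F_7[x]: f(x) = (6x + 3)·a(x) + (1). The last nonzero remainder is the constant 1 = gcd(f, a) in F_7. Back-substituting through the division chain expresses 1 = s(x)·a(x) + t(x)·f(x) with s(x) ≡ x + 4 (mod f), so a(x)^(-1) ≡ s(x) = x + 4 (mod f). Check: (6x + 3)·(x + 4) = 6x^2 + 6x + 5 ≡ 1 (mod x^2 + x + 3).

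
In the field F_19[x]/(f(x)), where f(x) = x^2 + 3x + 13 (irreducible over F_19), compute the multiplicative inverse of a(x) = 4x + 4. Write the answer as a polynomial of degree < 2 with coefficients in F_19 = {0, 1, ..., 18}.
a(x)^(-1) ≡ 3x + 6 (mod f(x))

Since f is irreducible over F_19, F_19[x]/(f) is a field and a(x) ≠ 0 has an inverse. Apply the extended Euclidean algorithm to f(x) and a(x) in F_19[x]: f(x) = (5x + 10)·a(x) + (11). The last nonzero remainder is the constant 11 = gcd(f, a) in F_19. Back-substituting through the division chain expresses 11 = s(x)·a(x) + t(x)·f(x) with s(x) ≡ 14x + 9 (mod f), so (14x + 9)·a(x) ≡ 11 (mod f). Multiplying by 11^(-1) ≡ 7 in F_19 gives a(x)^(-1) ≡ 7·(14x + 9) ≡ 3x + 6 (mod f). Check: (4x + 4)·(3x + 6) = 12x^2 + 17x + 5 ≡ 1 (mod x^2 + 3x + 13).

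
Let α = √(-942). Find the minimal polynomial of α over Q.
m_α(x) = x^2 + 942

α satisfies α^2 + 942 = 0, so x^2 + 942 annihilates α. Since d = -942 is squarefree and ≠ 1, it is not a perfect square in Q, so x^2 + 942 has no rational root and is therefore irreducible over Q (a degree-2 polynomial over a field is irreducible iff it has no root). Hence m_α(x) = x^2 + 942.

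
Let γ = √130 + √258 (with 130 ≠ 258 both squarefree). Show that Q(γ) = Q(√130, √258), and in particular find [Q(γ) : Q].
[Q(γ) : Q] = 4 (equivalently, Q(γ) = Q(√130, √258))

Obviously Q(γ) ⊆ Q(√130, √258), and [Q(√130, √258):Q] = 4 (since 130, 258 are distinct squarefree integers > 1 with 33540 not a perfect square). To show equality we compute the minimal polynomial of γ. From γ = √130 + √258: γ^2 = 130 + 2√(33540) + 258 = 388 + 2√(33540), so γ^2 - 388 = 2√(33540); squaring, (γ^2 - 388)^2 = 4·33540, i.e. γ^4 - 776γ^2 + 150544 - 134160 = 0, i.e. γ^4 - 776γ^2 + 16384 = 0. So γ is a root of x^4 - 776x^2 + 16384. This polynomial is irreducible over Q: it has no rational root (each ±√130 ± √258 is irrational), and any factorization into two quadratics over Q would force √(33540) ∈ Q (pairing opposite roots) or √130, √258 ∈ Q (other pairings), all impossible. Hence [Q(γ):Q] = 4 = [Q(√130, √258):Q], so Q(γ) = Q(√130, √258).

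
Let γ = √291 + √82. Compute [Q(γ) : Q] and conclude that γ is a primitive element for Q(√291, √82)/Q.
[Q(γ) : Q] = 4 (equivalently, Q(γ) = Q(√291, √82))

Obviously Q(γ) ⊆ Q(√291, √82), and [Q(√291, √82):Q] = 4 (since 291, 82 are distinct squarefree integers > 1 with 23862 not a perfect square). To show equality we compute the minimal polynomial of γ. From γ = √291 + √82: γ^2 = 291 + 2√(23862) + 82 = 373 + 2√(23862), so γ^2 - 373 = 2√(23862); squaring, (γ^2 - 373)^2 = 4·23862, i.e. γ^4 - 746γ^2 + 139129 - 95448 = 0, i.e. γ^4 - 746γ^2 + 43681 = 0. So γ is a root of x^4 - 746x^2 + 43681. This polynomial is irreducible over Q: it has no rational root (each ±√291 ± √82 is irrational), and any factorization into two quadratics over Q would force √(23862) ∈ Q (pairing opposite roots) or √291, √82 ∈ Q (other pairings), all impossible. Hence [Q(γ):Q] = 4 = [Q(√291, √82):Q], so Q(γ) = Q(√291, √82).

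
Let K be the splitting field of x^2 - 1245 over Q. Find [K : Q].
[K : Q] = 2

f(x) = x^2 - 1245 factors as (x - √1245)(x + √1245). The splitting field is K = Q(√1245). Since 1245 is squarefree and > 1, it is not a perfect square, so x^2 - 1245 is irreducible over Q and [Q(√1245) : Q] = 2. Hence [K : Q] = 2.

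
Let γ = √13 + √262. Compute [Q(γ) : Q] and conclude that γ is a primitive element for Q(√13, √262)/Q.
[Q(γ) : Q] = 4 (equivalently, Q(γ) = Q(√13, √262))

Obviously Q(γ) ⊆ Q(√13, √262), and [Q(√13, √262):Q] = 4 (since 13, 262 are distinct squarefree integers > 1 with 3406 not a perfect square). To show equality we compute the minimal polynomial of γ. From γ = √13 + √262: γ^2 = 13 + 2√(3406) + 262 = 275 + 2√(3406), so γ^2 - 275 = 2√(3406); squaring, (γ^2 - 275)^2 = 4·3406, i.e. γ^4 - 550γ^2 + 75625 - 13624 = 0, i.e. γ^4 - 550γ^2 + 62001 = 0. So γ is a root of x^4 - 550x^2 + 62001. This polynomial is irreducible over Q: it has no rational root (each ±√13 ± √262 is irrational), and any factorization into two quadratics over Q would force √(3406) ∈ Q (pairing opposite roots) or √13, √262 ∈ Q (other pairings), all impossible. Hence [Q(γ):Q] = 4 = [Q(√13, √262):Q], so Q(γ) = Q(√13, √262).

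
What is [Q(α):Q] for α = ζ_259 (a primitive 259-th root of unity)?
[Q(α):Q] = 216

The minimal polynomial of ζ_259 over Q is the 259-th cyclotomic polynomial Φ_259(x), which is irreducible over Q and has degree φ(259) = 216. Hence [Q(α):Q] = φ(259) = 216.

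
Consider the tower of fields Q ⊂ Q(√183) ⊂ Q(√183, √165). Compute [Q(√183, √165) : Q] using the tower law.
[Q(√183, √165) : Q] = 4

[Q(√183):Q] = 2 (min poly x^2 - 183, irreducible since 183 is squarefree > 1). For the top step, suppose √165 ∈ Q(√183), say √165 = c + d√183 with c, d ∈ Q. Squaring: 165 = c^2 + 183d^2 + 2cd√183. Since √183 ∉ Q this forces 2cd = 0. If d = 0 then √165 = c ∈ Q, contradicting 165 squarefree > 1. If c = 0 then 165 = 183d^2, so 183·165 = (183d)^2 is a perfect square in Q — but 183·165 = 30195 is not a perfect square (since 183 and 165 are distinct squarefree integers). Contradiction. Hence √165 ∉ Q(√183), so x^2 - 165 stays irreducible over Q(√183) and [Q(√183, √165) : Q(√183)] = 2. By the tower law, [Q(√183, √165) : Q] = 2 · 2 = 4.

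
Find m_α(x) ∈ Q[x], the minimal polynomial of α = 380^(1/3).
m_α(x) = x^3 - 380

α satisfies α^3 = 380, so x^3 - 380 annihilates α. By the rational root test, a rational root p/q (in lowest terms) of x^3 - 380 would satisfy p^3 = 380 q^3, forcing q = 1 and p^3 = 380; but 380 is not a perfect cube, contradiction. A monic cubic over Q with no rational root is irreducible (any nontrivial factorization would include a linear factor). Hence x^3 - 380 is the minimal polynomial of α, and in particular [Q(α):Q] = 3.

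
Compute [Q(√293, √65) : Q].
[Q(√293, √65) : Q] = 4

[Q(√293):Q] = 2 (min poly x^2 - 293, irreducible since 293 is squarefree > 1). For the top step, suppose √65 ∈ Q(√293), say √65 = c + d√293 with c, d ∈ Q. Squaring: 65 = c^2 + 293d^2 + 2cd√293. Since √293 ∉ Q this forces 2cd = 0. If d = 0 then √65 = c ∈ Q, contradicting 65 squarefree > 1. If c = 0 then 65 = 293d^2, so 293·65 = (293d)^2 is a perfect square in Q — but 293·65 = 19045 is not a perfect square (since 293 and 65 are distinct squarefree integers). Contradiction. Hence √65 ∉ Q(√293), so x^2 - 65 stays irreducible over Q(√293) and [Q(√293, √65) : Q(√293)] = 2. By the tower law, [Q(√293, √65) : Q] = 2 · 2 = 4.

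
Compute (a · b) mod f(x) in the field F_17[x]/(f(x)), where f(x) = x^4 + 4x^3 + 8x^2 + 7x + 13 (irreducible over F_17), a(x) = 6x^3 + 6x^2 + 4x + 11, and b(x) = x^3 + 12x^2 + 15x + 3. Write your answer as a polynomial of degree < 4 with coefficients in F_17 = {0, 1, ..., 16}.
a · b ≡ 11x^2 + 8x + 15 (mod f(x))

Multiply in F_17[x]: a(x)·b(x) = (6x^3 + 6x^2 + 4x + 11)·(x^3 + 12x^2 + 15x + 3) = 6x^6 + 10x^5 + 13x^4 + 14x^3 + 6x^2 + 7x + 16. This has degree ≥ 4, so divide by f(x) over F_17: 6x^6 + 10x^5 + 13x^4 + 14x^3 + 6x^2 + 7x + 16 = (6x^2 + 3x + 4)·(x^4 + 4x^3 + 8x^2 + 7x + 13) + (11x^2 + 8x + 15). Hence a·b ≡ 11x^2 + 8x + 15 (mod f). (F_17[x]/(f) is a field with 17^4 = 83521 elements since f is irreducible of degree 4.)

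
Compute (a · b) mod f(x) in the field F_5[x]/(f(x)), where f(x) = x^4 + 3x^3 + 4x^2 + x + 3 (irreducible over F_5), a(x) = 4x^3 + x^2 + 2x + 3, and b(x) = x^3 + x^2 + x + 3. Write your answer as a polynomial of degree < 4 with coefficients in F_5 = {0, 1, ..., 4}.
a · b ≡ x^3 + 3x + 3 (mod f(x))

Multiply in F_5[x]: a(x)·b(x) = (4x^3 + x^2 + 2x + 3)·(x^3 + x^2 + x + 3) = 4x^6 + 2x^4 + 3x^3 + 3x^2 + 4x + 4. This has degree ≥ 4, so divide by f(x) over F_5: 4x^6 + 2x^4 + 3x^3 + 3x^2 + 4x + 4 = (4x^2 + 3x + 2)·(x^4 + 3x^3 + 4x^2 + x + 3) + (x^3 + 3x + 3). Hence a·b ≡ x^3 + 3x + 3 (mod f). (F_5[x]/(f) is a field with 5^4 = 625 elements since f is irreducible of degree 4.)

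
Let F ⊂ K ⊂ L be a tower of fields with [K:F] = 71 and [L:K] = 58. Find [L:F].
[L:F] = 4118

The tower law says that for any tower of field extensions F ⊂ K ⊂ L with finite degrees, [L:F] = [L:K] · [K:F]. Here this gives [L:F] = 58 · 71 = 4118.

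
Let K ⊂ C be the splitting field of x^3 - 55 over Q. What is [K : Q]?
[K : Q] = 6

The roots of x^3 - 55 are ∛55, ω∛55, ω^2∛55 where ω = e^(2πi/3) is a primitive cube root of unity, so K = Q(∛55, ω). Now [Q(∛55):Q] = 3 (since 55 is not a perfect cube, x^3 - 55 is irreducible) and [Q(ω):Q] = 2. Both 2 and 3 divide [K:Q], and [K:Q] ≤ 3·2 = 6, so [K:Q] = 6. (Equivalently: Q(∛55) ⊂ R but ω ∉ R, so [K : Q(∛55)] = 2.)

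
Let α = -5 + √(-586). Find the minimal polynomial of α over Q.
m_α(x) = x^2 + 10x + 611

From α + 5 = √(-586), squaring gives (α + 5)^2 = -586, i.e. α^2 + 10α + 25 = -586, so α^2 + 10α + 611 = 0. The discriminant of x^2 + 10x + 611 is (10)^2 - 4·(611) = 100 - 2444 = -2344, and 4·(-586) is not a perfect square in Q since -586 is squarefree and ≠ 1. Hence x^2 + 10x + 611 is irreducible over Q and is the minimal polynomial of α.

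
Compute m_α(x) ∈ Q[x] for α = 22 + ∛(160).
m_α(x) = x^3 - 66x^2 + 1452x - 10808

Set β = α - 22 = ∛(160), so β^3 = 160. Then (α - 22)^3 - 160 = 0, i.e. α is a root of g(x) = (x - 22)^3 - 160 = x^3 - 66x^2 + 1452x - 10808. Since g(x) = h(x - 22) where h(x) = x^3 - 160, and h is irreducible over Q (because 160 is not a perfect cube, so h has no rational root, and a monic cubic with no rational root is irreducible), g is also irreducible (irreducibility is preserved under the substitution x → x - 22). Hence m_α(x) = x^3 - 66x^2 + 1452x - 10808.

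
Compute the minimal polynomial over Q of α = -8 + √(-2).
m_α(x) = x^2 + 16x + 66

From α + 8 = √(-2), squaring gives (α + 8)^2 = -2, i.e. α^2 + 16α + 64 = -2, so α^2 + 16α + 66 = 0. The discriminant of x^2 + 16x + 66 is (16)^2 - 4·(66) = 256 - 264 = -8, and 4·(-2) is not a perfect square in Q since -2 is squarefree and ≠ 1. Hence x^2 + 16x + 66 is irreducible over Q and is the minimal polynomial of α.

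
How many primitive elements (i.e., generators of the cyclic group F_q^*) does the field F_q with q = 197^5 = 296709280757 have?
There are φ(296709280756) = 126785736000 primitive elements

F_q^* is cyclic of order q - 1 = 296709280756. A cyclic group of order m has exactly φ(m) generators. Here m = 296709280756 = 2^2 · 7^2 · 661 · 991 · 2311, so the number of primitive elements is φ(296709280756) = 126785736000.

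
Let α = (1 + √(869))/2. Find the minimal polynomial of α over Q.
m_α(x) = x^2 - x - 217

From 2α - 1 = √(869), squaring gives (2α - 1)^2 = 869, i.e. 4α^2 - 4α + 1 = 869, so α^2 - α + (1 - 869)/4 = 0. Since 869 ≡ 1 (mod 4), (1 - 869)/4 = -217 ∈ Z. The polynomial x^2 - x - 217 has discriminant 1 - 4·(-217) = 869, which is not a perfect square in Q (d = 869 is squarefree and ≠ 1), so x^2 - x - 217 is irreducible over Q. It is the minimal polynomial of α.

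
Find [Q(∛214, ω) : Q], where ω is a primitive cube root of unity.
[Q(∛214, ω) : Q] = 6

[Q(∛214):Q] = 3 (min poly x^3 - 214, irreducible since 214 is not a perfect cube). [Q(ω):Q] = 2 (min poly x^2 + x + 1). Since Q(∛214) ⊂ R and ω ∉ R, we have ω ∉ Q(∛214), so x^2 + x + 1 remains irreducible over Q(∛214) and [Q(∛214, ω) : Q(∛214)] = 2. By the tower law, [Q(∛214, ω) : Q] = 3 · 2 = 6. (In fact Q(∛214, ω) is the splitting field of x^3 - 214 over Q.)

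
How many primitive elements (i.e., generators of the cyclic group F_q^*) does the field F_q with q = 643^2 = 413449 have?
There are φ(413448) = 111936 primitive elements

F_q^* is cyclic of order q - 1 = 413448. A cyclic group of order m has exactly φ(m) generators. Here m = 413448 = 2^3 · 3 · 7 · 23 · 107, so the number of primitive elements is φ(413448) = 111936.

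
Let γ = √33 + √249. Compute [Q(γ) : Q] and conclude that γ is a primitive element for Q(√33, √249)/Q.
[Q(γ) : Q] = 4 (equivalently, Q(γ) = Q(√33, √249))

Obviously Q(γ) ⊆ Q(√33, √249), and [Q(√33, √249):Q] = 4 (since 33, 249 are distinct squarefree integers > 1 with 8217 not a perfect square). To show equality we compute the minimal polynomial of γ. From γ = √33 + √249: γ^2 = 33 + 2√(8217) + 249 = 282 + 2√(8217), so γ^2 - 282 = 2√(8217); squaring, (γ^2 - 282)^2 = 4·8217, i.e. γ^4 - 564γ^2 + 79524 - 32868 = 0, i.e. γ^4 - 564γ^2 + 46656 = 0. So γ is a root of x^4 - 564x^2 + 46656. This polynomial is irreducible over Q: it has no rational root (each ±√33 ± √249 is irrational), and any factorization into two quadratics over Q would force √(8217) ∈ Q (pairing opposite roots) or √33, √249 ∈ Q (other pairings), all impossible. Hence [Q(γ):Q] = 4 = [Q(√33, √249):Q], so Q(γ) = Q(√33, √249).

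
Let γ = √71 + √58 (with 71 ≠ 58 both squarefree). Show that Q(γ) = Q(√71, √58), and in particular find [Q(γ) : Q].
[Q(γ) : Q] = 4 (equivalently, Q(γ) = Q(√71, √58))

Obviously Q(γ) ⊆ Q(√71, √58), and [Q(√71, √58):Q] = 4 (since 71, 58 are distinct squarefree integers > 1 with 4118 not a perfect square). To show equality we compute the minimal polynomial of γ. From γ = √71 + √58: γ^2 = 71 + 2√(4118) + 58 = 129 + 2√(4118), so γ^2 - 129 = 2√(4118); squaring, (γ^2 - 129)^2 = 4·4118, i.e. γ^4 - 258γ^2 + 16641 - 16472 = 0, i.e. γ^4 - 258γ^2 + 169 = 0. So γ is a root of x^4 - 258x^2 + 169. This polynomial is irreducible over Q: it has no rational root (each ±√71 ± √58 is irrational), and any factorization into two quadratics over Q would force √(4118) ∈ Q (pairing opposite roots) or √71, √58 ∈ Q (other pairings), all impossible. Hence [Q(γ):Q] = 4 = [Q(√71, √58):Q], so Q(γ) = Q(√71, √58).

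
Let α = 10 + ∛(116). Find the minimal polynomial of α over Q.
m_α(x) = x^3 - 30x^2 + 300x - 1116

Set β = α - 10 = ∛(116), so β^3 = 116. Then (α - 10)^3 - 116 = 0, i.e. α is a root of g(x) = (x - 10)^3 - 116 = x^3 - 30x^2 + 300x - 1116. Since g(x) = h(x - 10) where h(x) = x^3 - 116, and h is irreducible over Q (because 116 is not a perfect cube, so h has no rational root, and a monic cubic with no rational root is irreducible), g is also irreducible (irreducibility is preserved under the substitution x → x - 10). Hence m_α(x) = x^3 - 30x^2 + 300x - 1116.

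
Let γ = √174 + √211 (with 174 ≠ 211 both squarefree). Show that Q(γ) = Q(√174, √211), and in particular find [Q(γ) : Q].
[Q(γ) : Q] = 4 (equivalently, Q(γ) = Q(√174, √211))

Obviously Q(γ) ⊆ Q(√174, √211), and [Q(√174, √211):Q] = 4 (since 174, 211 are distinct squarefree integers > 1 with 36714 not a perfect square). To show equality we compute the minimal polynomial of γ. From γ = √174 + √211: γ^2 = 174 + 2√(36714) + 211 = 385 + 2√(36714), so γ^2 - 385 = 2√(36714); squaring, (γ^2 - 385)^2 = 4·36714, i.e. γ^4 - 770γ^2 + 148225 - 146856 = 0, i.e. γ^4 - 770γ^2 + 1369 = 0. So γ is a root of x^4 - 770x^2 + 1369. This polynomial is irreducible over Q: it has no rational root (each ±√174 ± √211 is irrational), and any factorization into two quadratics over Q would force √(36714) ∈ Q (pairing opposite roots) or √174, √211 ∈ Q (other pairings), all impossible. Hence [Q(γ):Q] = 4 = [Q(√174, √211):Q], so Q(γ) = Q(√174, √211).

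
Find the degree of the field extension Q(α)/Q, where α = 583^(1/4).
[Q(α):Q] = 4

α is a root of x^4 - 583. By Eisenstein's criterion at the prime p = 11 (which divides the constant term 583 but p^2 = 121 does not, since 583 is squarefree), x^4 - 583 is irreducible over Q. Hence [Q(α):Q] = 4.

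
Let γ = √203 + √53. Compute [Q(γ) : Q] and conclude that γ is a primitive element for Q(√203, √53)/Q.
[Q(γ) : Q] = 4 (equivalently, Q(γ) = Q(√203, √53))

Obviously Q(γ) ⊆ Q(√203, √53), and [Q(√203, √53):Q] = 4 (since 203, 53 are distinct squarefree integers > 1 with 10759 not a perfect square). To show equality we compute the minimal polynomial of γ. From γ = √203 + √53: γ^2 = 203 + 2√(10759) + 53 = 256 + 2√(10759), so γ^2 - 256 = 2√(10759); squaring, (γ^2 - 256)^2 = 4·10759, i.e. γ^4 - 512γ^2 + 65536 - 43036 = 0, i.e. γ^4 - 512γ^2 + 22500 = 0. So γ is a root of x^4 - 512x^2 + 22500. This polynomial is irreducible over Q: it has no rational root (each ±√203 ± √53 is irrational), and any factorization into two quadratics over Q would force √(10759) ∈ Q (pairing opposite roots) or √203, √53 ∈ Q (other pairings), all impossible. Hence [Q(γ):Q] = 4 = [Q(√203, √53):Q], so Q(γ) = Q(√203, √53).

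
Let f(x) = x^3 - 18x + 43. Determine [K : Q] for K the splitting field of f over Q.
[K : Q] = 6

By the rational root test, any rational root of the monic integer polynomial f(x) = x^3 - 18x + 43 must be an integer dividing the constant term 43, i.e. one of ±{1, 43}. Evaluating: f(1) = 26, f(-1) = 60, f(43) = 78776, f(-43) = -78690; none is 0, so f has no rational root and is therefore irreducible over Q (a cubic with no linear factor over a field is irreducible). For an irreducible cubic, the Galois group is A_3 or S_3 according as the discriminant disc(f) = -4a^3 - 27b^2 = -4·(-18)^3 - 27·(43)^2 = -26595 is or is not a square in Q. Here disc(f) = -26595 is not a perfect square in Q, so the Galois group of f over Q is not contained in A_3 and must be all of S_3. The splitting field has degree |S_3| = 6 over Q, so [K : Q] = 6.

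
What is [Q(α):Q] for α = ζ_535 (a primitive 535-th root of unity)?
[Q(α):Q] = 424

The minimal polynomial of ζ_535 over Q is the 535-th cyclotomic polynomial Φ_535(x), which is irreducible over Q and has degree φ(535) = 424. Hence [Q(α):Q] = φ(535) = 424.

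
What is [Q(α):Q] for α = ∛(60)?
[Q(α):Q] = 3

The minimal polynomial of α is x^3 - 60, irreducible over Q since 60 is not a perfect cube (so x^3 - 60 has no rational root). Hence [Q(α):Q] = deg(m_α) = 3.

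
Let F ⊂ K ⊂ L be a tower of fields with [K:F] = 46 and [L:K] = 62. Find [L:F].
[L:F] = 2852

The tower law says that for any tower of field extensions F ⊂ K ⊂ L with finite degrees, [L:F] = [L:K] · [K:F]. Here this gives [L:F] = 62 · 46 = 2852.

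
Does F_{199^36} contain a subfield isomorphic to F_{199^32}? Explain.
No: F_{199^32} is not a subfield of F_{199^36}

F_{p^m} embeds in F_{p^n} iff m | n. Here 32 ∤ 36 (since 36 = 1·32 + 4 with remainder 4 ≠ 0), so F_{199^32} is not a subfield of F_{199^36}. Equivalently: if it were, the tower law would give 32 = [F_{199^32}:F_199] dividing [F_{199^36}:F_199] = 36, contradiction.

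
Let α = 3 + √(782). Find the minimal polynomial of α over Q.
m_α(x) = x^2 - 6x - 773

From α - 3 = √(782), squaring gives (α - 3)^2 = 782, i.e. α^2 - 6α + 9 = 782, so α^2 - 6α - 773 = 0. The discriminant of x^2 - 6x - 773 is (-6)^2 - 4·(-773) = 36 + 3092 = 3128, and 4·(782) is not a perfect square in Q since 782 is squarefree and ≠ 1. Hence x^2 - 6x - 773 is irreducible over Q and is the minimal polynomial of α.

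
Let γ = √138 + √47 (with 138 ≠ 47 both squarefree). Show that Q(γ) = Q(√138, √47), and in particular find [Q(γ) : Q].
[Q(γ) : Q] = 4 (equivalently, Q(γ) = Q(√138, √47))

Obviously Q(γ) ⊆ Q(√138, √47), and [Q(√138, √47):Q] = 4 (since 138, 47 are distinct squarefree integers > 1 with 6486 not a perfect square). To show equality we compute the minimal polynomial of γ. From γ = √138 + √47: γ^2 = 138 + 2√(6486) + 47 = 185 + 2√(6486), so γ^2 - 185 = 2√(6486); squaring, (γ^2 - 185)^2 = 4·6486, i.e. γ^4 - 370γ^2 + 34225 - 25944 = 0, i.e. γ^4 - 370γ^2 + 8281 = 0. So γ is a root of x^4 - 370x^2 + 8281. This polynomial is irreducible over Q: it has no rational root (each ±√138 ± √47 is irrational), and any factorization into two quadratics over Q would force √(6486) ∈ Q (pairing opposite roots) or √138, √47 ∈ Q (other pairings), all impossible. Hence [Q(γ):Q] = 4 = [Q(√138, √47):Q], so Q(γ) = Q(√138, √47).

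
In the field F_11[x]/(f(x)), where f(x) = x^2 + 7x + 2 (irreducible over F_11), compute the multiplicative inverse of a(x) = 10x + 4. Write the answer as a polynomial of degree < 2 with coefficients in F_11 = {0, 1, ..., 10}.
a(x)^(-1) ≡ 6x (mod f(x))

Since f is irreducible over F_11, F_11[x]/(f) is a field and a(x) ≠ 0 has an inverse. Apply the extended Euclidean algorithm to f(x) and a(x) in F_11[x]: f(x) = (10x)·a(x) + (2). The last nonzero remainder is the constant 2 = gcd(f, a) in F_11. Back-substituting through the division chain expresses 2 = s(x)·a(x) + t(x)·f(x) with s(x) ≡ x (mod f), so (x)·a(x) ≡ 2 (mod f). Multiplying by 2^(-1) ≡ 6 in F_11 gives a(x)^(-1) ≡ 6·(x) ≡ 6x (mod f). Check: (10x + 4)·(6x) = 5x^2 + 2x ≡ 1 (mod x^2 + 7x + 2).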